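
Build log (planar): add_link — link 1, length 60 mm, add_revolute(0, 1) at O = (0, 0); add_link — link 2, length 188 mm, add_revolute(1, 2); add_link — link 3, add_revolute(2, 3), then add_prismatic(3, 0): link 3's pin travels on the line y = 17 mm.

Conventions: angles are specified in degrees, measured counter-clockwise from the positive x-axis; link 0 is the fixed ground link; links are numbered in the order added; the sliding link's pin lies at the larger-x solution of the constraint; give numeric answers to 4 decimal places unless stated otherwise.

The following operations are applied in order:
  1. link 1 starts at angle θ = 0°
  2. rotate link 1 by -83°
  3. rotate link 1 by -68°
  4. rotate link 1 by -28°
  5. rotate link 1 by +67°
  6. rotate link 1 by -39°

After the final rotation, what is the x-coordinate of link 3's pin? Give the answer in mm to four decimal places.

geometry: r = 60 mm, L = 188 mm, e = 17 mm; θ starts at 0°
rotate link 1 by -83°: θ ← 0° -83° = -83°
rotate link 1 by -68°: θ ← -83° -68° = -151°
rotate link 1 by -28°: θ ← -151° -28° = -179°
rotate link 1 by +67°: θ ← -179° +67° = -112°
rotate link 1 by -39°: θ ← -112° -39° = -151°
crank pin P = (r cos θ, r sin θ) = (-52.477182, -29.088577)
h = r sin θ − e = -29.088577 − 17 = -46.088577
x = r cos θ + √(L² − h²) = -52.477182 + 182.263115 = 129.785932

129.7859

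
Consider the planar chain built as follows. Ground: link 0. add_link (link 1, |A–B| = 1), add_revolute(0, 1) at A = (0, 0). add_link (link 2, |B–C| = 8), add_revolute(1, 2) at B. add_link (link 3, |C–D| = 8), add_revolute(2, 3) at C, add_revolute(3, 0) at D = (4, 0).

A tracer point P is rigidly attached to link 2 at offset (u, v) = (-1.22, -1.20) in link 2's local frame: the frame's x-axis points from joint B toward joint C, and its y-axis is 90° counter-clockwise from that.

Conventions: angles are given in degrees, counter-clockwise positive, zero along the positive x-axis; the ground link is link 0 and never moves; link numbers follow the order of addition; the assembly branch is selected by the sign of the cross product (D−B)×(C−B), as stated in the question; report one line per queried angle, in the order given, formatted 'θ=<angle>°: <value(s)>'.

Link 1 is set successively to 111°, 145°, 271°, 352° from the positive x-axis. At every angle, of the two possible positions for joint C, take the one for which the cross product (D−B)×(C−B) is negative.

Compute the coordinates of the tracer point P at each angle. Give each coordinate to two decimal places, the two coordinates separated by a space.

A=(0,0), D=(4.00,0)
θ=111°: B = A + 1.00·(cos111°, sin111°) = (-0.3584, 0.9336)
θ=111°: |BD| = 4.4572
θ=111°: circle(B,8.00) ∩ circle(D,8.00): a=2.2286, h=7.6833
θ=111°:   candidates: C₊=(3.4301,7.9797) cross=34.246; C₋=(0.2115,-7.0461) cross=-34.246
θ=111°:   branch - wants cross < 0 → take C=(0.2115,-7.0461) (cross=-34.246)
θ=111°: ex = (C−B)/|BC| = (0.0712,-0.9975); ey = (0.9975,0.0712)
θ=111°: P = B + -1.22·ex + -1.20·ey = (-1.6422,2.0650)
θ=145°: B = A + 1.00·(cos145°, sin145°) = (-0.8192, 0.5736)
θ=145°: |BD| = 4.8532
θ=145°: circle(B,8.00) ∩ circle(D,8.00): a=2.4266, h=7.6231
θ=145°:   candidates: C₊=(2.4914,7.8565) cross=36.996; C₋=(0.6895,-7.2829) cross=-36.996
θ=145°:   branch - wants cross < 0 → take C=(0.6895,-7.2829) (cross=-36.996)
θ=145°: ex = (C−B)/|BC| = (0.1886,-0.9821); ey = (0.9821,0.1886)
θ=145°: P = B + -1.22·ex + -1.20·ey = (-2.2277,1.5454)
θ=271°: B = A + 1.00·(cos271°, sin271°) = (0.0175, -0.9998)
θ=271°: |BD| = 4.1061
θ=271°: circle(B,8.00) ∩ circle(D,8.00): a=2.0531, h=7.7321
θ=271°:   candidates: C₊=(0.1260,6.9994) cross=31.749; C₋=(3.8915,-7.9993) cross=-31.749
θ=271°:   branch - wants cross < 0 → take C=(3.8915,-7.9993) (cross=-31.749)
θ=271°: ex = (C−B)/|BC| = (0.4843,-0.8749); ey = (0.8749,0.4843)
θ=271°: P = B + -1.22·ex + -1.20·ey = (-1.6233,-0.5135)
θ=352°: B = A + 1.00·(cos352°, sin352°) = (0.9903, -0.1392)
θ=352°: |BD| = 3.0129
θ=352°: circle(B,8.00) ∩ circle(D,8.00): a=1.5065, h=7.8569
θ=352°:   candidates: C₊=(2.1322,7.7789) cross=23.672; C₋=(2.8581,-7.9181) cross=-23.672
θ=352°:   branch - wants cross < 0 → take C=(2.8581,-7.9181) (cross=-23.672)
θ=352°: ex = (C−B)/|BC| = (0.2335,-0.9724); ey = (0.9724,0.2335)
θ=352°: P = B + -1.22·ex + -1.20·ey = (-0.4614,0.7669)

θ=111°: -1.64 2.06
θ=145°: -2.23 1.55
θ=271°: -1.62 -0.51
θ=352°: -0.46 0.77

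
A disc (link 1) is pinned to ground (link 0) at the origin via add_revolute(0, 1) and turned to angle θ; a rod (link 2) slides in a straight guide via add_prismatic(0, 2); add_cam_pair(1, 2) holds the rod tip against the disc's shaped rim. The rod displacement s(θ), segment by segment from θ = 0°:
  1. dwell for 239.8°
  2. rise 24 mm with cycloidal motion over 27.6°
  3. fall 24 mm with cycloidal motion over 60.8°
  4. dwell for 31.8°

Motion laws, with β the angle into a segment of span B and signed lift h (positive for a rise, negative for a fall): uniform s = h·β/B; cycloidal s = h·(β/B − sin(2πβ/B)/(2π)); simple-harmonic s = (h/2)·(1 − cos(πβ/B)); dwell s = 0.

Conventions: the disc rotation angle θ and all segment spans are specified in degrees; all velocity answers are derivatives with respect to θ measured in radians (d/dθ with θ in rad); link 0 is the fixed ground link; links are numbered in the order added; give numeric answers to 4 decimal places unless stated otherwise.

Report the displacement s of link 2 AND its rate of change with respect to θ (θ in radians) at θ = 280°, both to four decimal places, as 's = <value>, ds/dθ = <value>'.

segment 1 (0° to 239.8°, dwell): s unchanged at 0.0000
segment 2 (239.8° to 267.4°, cycloidal, h = 24) is passed completely: s = 0.0000 + (24) = 24.0000
θ = 280° falls in segment 3 (267.4° to 328.2°, cycloidal, h = -24): β = 280 − 267.4 = 12.6°, B = 60.8°; Δs = -24·(0.2072 − sin(2π·0.2072)/(2π)) = -1.2910; s = 24.0000 − 1.2910 = 22.7090
velocity in seg [267.4°–328.2°] (cycloidal), θ in radians: β = 12.6° = 0.2199 rad, B = 60.8° = 1.0612 rad; ds/dθ = (h/B)(1 − cos(2πβ/B)) = ((-24)/1.0612)(1 − cos(2π·0.2072)) = -16.612740 mm/rad

s = 22.7090, ds/dθ = -16.6127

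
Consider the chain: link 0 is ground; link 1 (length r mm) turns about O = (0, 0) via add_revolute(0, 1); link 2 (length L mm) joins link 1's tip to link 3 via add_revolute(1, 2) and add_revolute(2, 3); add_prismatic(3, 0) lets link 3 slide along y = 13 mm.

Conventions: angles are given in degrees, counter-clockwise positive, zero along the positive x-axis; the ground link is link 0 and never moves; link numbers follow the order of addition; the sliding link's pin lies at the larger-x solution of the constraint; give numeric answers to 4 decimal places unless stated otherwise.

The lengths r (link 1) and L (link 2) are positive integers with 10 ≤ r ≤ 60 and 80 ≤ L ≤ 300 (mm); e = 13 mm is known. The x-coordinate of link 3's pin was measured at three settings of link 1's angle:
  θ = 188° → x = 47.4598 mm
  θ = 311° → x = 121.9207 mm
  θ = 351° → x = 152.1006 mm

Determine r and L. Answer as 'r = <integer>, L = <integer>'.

constraint per measurement: (x − r cos θ)² + (r sin θ − e)² = L²
subtracting the θ₁ and θ₂ equations cancels the r² and L² terms:
r = (x₁² − x₂²) / (2[(x₁cos θ₁ + e sin θ₁) − (x₂cos θ₂ + e sin θ₂)]) = 53.0001 → r = 53
L² = (x₁ − r cos θ₁)² + (r sin θ₁ − e)² = 10403.9931 → L = 102.0000 → L = 102
check at θ₃=351°: x = 152.1006 (printed 152.1006) ✓

r = 53, L = 102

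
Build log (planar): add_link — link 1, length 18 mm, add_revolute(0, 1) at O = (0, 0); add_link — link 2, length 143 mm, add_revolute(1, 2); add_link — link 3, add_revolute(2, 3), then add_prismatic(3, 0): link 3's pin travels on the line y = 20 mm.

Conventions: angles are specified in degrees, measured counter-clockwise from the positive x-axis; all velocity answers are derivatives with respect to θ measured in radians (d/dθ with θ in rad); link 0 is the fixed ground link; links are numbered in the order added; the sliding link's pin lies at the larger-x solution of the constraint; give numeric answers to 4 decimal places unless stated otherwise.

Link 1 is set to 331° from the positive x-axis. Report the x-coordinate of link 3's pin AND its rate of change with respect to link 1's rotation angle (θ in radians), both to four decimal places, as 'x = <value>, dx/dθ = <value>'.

geometry: r = 18 mm, L = 143 mm, e = 20 mm
crank pin P = (r cos θ, r sin θ) = (15.743155, -8.726573)
h = r sin θ − e = -8.726573 − 20 = -28.726573
x = r cos θ + √(L² − h²) = 15.743155 + 140.084917 = 155.828072
dx/dθ = −r sin θ − h·r cos θ/√(L² − h²) (θ in radians; h = -28.726573) = 11.954950

x = 155.8281, dx/dθ = 11.9549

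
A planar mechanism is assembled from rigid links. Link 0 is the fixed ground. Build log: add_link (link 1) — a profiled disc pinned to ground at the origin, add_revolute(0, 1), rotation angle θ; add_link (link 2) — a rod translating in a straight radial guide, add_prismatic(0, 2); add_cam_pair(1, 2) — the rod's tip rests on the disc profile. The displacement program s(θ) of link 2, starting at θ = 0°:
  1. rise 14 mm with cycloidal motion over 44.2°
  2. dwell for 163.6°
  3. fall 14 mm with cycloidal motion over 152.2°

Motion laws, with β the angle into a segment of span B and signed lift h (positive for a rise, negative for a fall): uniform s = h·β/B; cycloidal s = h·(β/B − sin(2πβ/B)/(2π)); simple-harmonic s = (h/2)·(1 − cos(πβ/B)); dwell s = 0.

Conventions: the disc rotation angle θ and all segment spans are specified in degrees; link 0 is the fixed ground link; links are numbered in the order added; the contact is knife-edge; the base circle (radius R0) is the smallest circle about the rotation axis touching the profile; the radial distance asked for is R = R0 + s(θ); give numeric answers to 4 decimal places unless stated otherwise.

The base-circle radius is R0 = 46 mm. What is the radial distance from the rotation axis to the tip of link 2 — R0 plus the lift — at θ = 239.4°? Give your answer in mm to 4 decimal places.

seg 1 [0°–44.2°] cycloidal, h=14: full span → s += 14 → s = 14.0000
seg 2 [44.2°–207.8°] dwell: s stays 14.0000
seg 3 [207.8°–360°] cycloidal, h=-14: θ=239.4° here. β=31.6, B=152.2. -14·(0.2076 − sin(2π·0.2076)/(2π)) = -0.7571 → s = 13.2429
R = R0 + s = 46 + 13.2429 = 59.2429

59.2429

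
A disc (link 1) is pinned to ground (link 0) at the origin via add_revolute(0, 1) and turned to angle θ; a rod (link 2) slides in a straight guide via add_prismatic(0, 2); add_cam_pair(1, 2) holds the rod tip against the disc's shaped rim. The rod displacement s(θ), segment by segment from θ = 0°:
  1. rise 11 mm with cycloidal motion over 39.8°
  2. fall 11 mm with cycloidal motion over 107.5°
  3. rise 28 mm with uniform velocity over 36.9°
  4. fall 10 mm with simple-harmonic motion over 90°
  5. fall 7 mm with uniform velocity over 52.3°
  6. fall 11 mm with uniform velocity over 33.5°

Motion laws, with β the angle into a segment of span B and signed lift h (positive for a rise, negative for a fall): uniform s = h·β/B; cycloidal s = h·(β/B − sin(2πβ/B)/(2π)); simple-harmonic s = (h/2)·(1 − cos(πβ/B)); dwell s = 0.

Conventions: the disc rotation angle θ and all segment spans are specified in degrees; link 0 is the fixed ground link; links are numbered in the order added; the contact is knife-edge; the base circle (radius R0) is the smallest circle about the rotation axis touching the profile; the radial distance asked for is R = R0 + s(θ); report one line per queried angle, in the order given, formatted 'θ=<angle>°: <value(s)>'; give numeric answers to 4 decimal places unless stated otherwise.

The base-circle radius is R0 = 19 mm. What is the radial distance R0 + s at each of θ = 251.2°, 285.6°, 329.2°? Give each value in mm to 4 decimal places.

segment 1 (0° to 39.8°, cycloidal, h = 11) is passed completely: s = 0.0000 + (11) = 11.0000
segment 2 (39.8° to 147.3°, cycloidal, h = -11) is passed completely: s = 11.0000 + (-11) = 0.0000
segment 3 (147.3° to 184.2°, uniform, h = 28) is passed completely: s = 0.0000 + (28) = 28.0000
θ = 251.2° falls in segment 4 (184.2° to 274.2°, simple-harmonic, h = -10): β = 251.2 − 184.2 = 67°, B = 90°; Δs = -10/2·(1 − cos(π·0.7444)) = -8.4733; s = 28.0000 − 8.4733 = 19.5267
segment 4 (184.2° to 274.2°, simple-harmonic, h = -10) is passed completely: s = 28.0000 + (-10) = 18.0000
θ = 285.6° falls in segment 5 (274.2° to 326.5°, uniform, h = -7): β = 285.6 − 274.2 = 11.4°, B = 52.3°; Δs = -7·11.4/52.3 = -1.5258; s = 18.0000 − 1.5258 = 16.4742
segment 5 (274.2° to 326.5°, uniform, h = -7) is passed completely: s = 18.0000 + (-7) = 11.0000
θ = 329.2° falls in segment 6 (326.5° to 360°, uniform, h = -11): β = 329.2 − 326.5 = 2.7°, B = 33.5°; Δs = -11·2.7/33.5 = -0.8866; s = 11.0000 − 0.8866 = 10.1134
θ=251.2°: R = R0 + s = 19 + 19.5267 = 38.5267
θ=285.6°: R = R0 + s = 19 + 16.4742 = 35.4742
θ=329.2°: R = R0 + s = 19 + 10.1134 = 29.1134

θ=251.2°: 38.5267
θ=285.6°: 35.4742
θ=329.2°: 29.1134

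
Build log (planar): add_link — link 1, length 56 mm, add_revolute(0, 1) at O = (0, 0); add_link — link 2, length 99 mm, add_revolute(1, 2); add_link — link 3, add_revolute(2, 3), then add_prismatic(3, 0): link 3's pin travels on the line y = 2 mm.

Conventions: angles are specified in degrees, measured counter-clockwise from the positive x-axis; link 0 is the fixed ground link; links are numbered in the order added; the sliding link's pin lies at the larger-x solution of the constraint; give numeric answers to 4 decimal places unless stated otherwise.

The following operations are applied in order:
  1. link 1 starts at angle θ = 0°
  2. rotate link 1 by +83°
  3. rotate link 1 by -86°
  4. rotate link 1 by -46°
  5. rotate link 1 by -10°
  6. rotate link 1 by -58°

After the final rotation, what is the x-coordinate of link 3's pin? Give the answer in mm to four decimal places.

geometry: r = 56 mm, L = 99 mm, e = 2 mm; θ starts at 0°
rotate link 1 by +83°: θ ← 0° +83° = 83°
rotate link 1 by -86°: θ ← 83° -86° = -3°
rotate link 1 by -46°: θ ← -3° -46° = -49°
rotate link 1 by -10°: θ ← -49° -10° = -59°
rotate link 1 by -58°: θ ← -59° -58° = -117°
crank pin P = (r cos θ, r sin θ) = (-25.423468, -49.896365)
h = r sin θ − e = -49.896365 − 2 = -51.896365
x = r cos θ + √(L² − h²) = -25.423468 + 84.307575 = 58.884107

58.8841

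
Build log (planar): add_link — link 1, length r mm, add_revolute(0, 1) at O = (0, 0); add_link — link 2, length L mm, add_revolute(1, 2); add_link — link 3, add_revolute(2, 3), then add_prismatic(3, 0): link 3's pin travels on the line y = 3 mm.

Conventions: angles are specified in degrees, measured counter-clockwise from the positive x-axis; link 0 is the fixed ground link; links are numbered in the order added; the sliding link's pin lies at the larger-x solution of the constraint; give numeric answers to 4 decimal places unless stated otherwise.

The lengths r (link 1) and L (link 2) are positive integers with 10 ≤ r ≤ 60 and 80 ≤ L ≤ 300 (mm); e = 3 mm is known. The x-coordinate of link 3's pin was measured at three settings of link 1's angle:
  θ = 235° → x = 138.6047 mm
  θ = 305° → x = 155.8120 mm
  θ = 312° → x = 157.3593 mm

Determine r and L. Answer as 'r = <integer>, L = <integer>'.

constraint per measurement: (x − r cos θ)² + (r sin θ − e)² = L²
subtracting the θ₁ and θ₂ equations cancels the r² and L² terms:
r = (x₁² − x₂²) / (2[(x₁cos θ₁ + e sin θ₁) − (x₂cos θ₂ + e sin θ₂)]) = 15.0000 → r = 15
L² = (x₁ − r cos θ₁)² + (r sin θ₁ − e)² = 21903.9982 → L = 148.0000 → L = 148
check at θ₃=312°: x = 157.3593 (printed 157.3593) ✓

r = 15, L = 148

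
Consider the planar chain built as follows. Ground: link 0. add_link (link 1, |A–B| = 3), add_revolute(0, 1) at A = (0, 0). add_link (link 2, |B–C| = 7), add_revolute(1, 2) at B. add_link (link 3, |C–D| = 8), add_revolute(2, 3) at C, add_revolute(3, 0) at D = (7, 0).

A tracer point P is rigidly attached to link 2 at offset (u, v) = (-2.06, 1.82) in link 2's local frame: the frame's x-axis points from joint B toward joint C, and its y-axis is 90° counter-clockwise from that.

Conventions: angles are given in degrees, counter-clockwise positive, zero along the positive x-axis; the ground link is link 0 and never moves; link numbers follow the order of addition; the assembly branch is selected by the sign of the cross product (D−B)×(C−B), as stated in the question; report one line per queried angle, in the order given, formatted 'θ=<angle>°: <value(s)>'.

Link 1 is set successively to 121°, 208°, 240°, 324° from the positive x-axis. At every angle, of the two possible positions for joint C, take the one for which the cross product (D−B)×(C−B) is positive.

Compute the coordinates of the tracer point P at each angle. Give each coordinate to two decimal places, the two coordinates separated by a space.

A=(0,0), D=(7.00,0)
θ=121°: B = A + 3.00·(cos121°, sin121°) = (-1.5451, 2.5715)
θ=121°: |BD| = 8.9237
θ=121°: circle(B,7.00) ∩ circle(D,8.00): a=3.6214, h=5.9905
θ=121°:   candidates: C₊=(3.6489,7.2643) cross=53.457; C₋=(0.1964,-4.2084) cross=-53.457
θ=121°:   branch + wants cross > 0 → take C=(3.6489,7.2643) (cross=53.457)
θ=121°: ex = (C−B)/|BC| = (0.7420,0.6704); ey = (-0.6704,0.7420)
θ=121°: P = B + -2.06·ex + 1.82·ey = (-4.2938,2.5409)
θ=208°: B = A + 3.00·(cos208°, sin208°) = (-2.6488, -1.4084)
θ=208°: |BD| = 9.7511
θ=208°: circle(B,7.00) ∩ circle(D,8.00): a=4.1064, h=5.6690
θ=208°:   candidates: C₊=(0.5957,4.7942) cross=55.279; C₋=(2.2333,-6.4248) cross=-55.279
θ=208°:   branch + wants cross > 0 → take C=(0.5957,4.7942) (cross=55.279)
θ=208°: ex = (C−B)/|BC| = (0.4635,0.8861); ey = (-0.8861,0.4635)
θ=208°: P = B + -2.06·ex + 1.82·ey = (-5.2164,-2.3902)
θ=240°: B = A + 3.00·(cos240°, sin240°) = (-1.5000, -2.5981)
θ=240°: |BD| = 8.8882
θ=240°: circle(B,7.00) ∩ circle(D,8.00): a=3.6003, h=6.0032
θ=240°:   candidates: C₊=(0.1883,4.1953) cross=53.357; C₋=(3.6978,-7.2867) cross=-53.357
θ=240°:   branch + wants cross > 0 → take C=(0.1883,4.1953) (cross=53.357)
θ=240°: ex = (C−B)/|BC| = (0.2412,0.9705); ey = (-0.9705,0.2412)
θ=240°: P = B + -2.06·ex + 1.82·ey = (-3.7631,-4.1583)
θ=324°: B = A + 3.00·(cos324°, sin324°) = (2.4271, -1.7634)
θ=324°: |BD| = 4.9012
θ=324°: circle(B,7.00) ∩ circle(D,8.00): a=0.9203, h=6.9392
θ=324°:   candidates: C₊=(0.7891,5.0423) cross=34.010; C₋=(5.7824,-7.9068) cross=-34.010
θ=324°:   branch + wants cross > 0 → take C=(0.7891,5.0423) (cross=34.010)
θ=324°: ex = (C−B)/|BC| = (-0.2340,0.9722); ey = (-0.9722,-0.2340)
θ=324°: P = B + -2.06·ex + 1.82·ey = (1.1396,-4.1920)

θ=121°: -4.29 2.54
θ=208°: -5.22 -2.39
θ=240°: -3.76 -4.16
θ=324°: 1.14 -4.19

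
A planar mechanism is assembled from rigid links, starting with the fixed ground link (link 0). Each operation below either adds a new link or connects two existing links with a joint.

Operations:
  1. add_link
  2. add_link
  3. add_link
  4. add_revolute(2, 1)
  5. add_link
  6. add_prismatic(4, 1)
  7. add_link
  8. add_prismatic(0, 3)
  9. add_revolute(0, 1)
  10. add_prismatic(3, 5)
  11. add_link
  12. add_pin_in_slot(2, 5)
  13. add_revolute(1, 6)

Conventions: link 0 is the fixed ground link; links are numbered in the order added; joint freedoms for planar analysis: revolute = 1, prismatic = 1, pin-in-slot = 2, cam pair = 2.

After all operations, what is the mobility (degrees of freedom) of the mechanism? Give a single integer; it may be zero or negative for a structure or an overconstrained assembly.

(L,J1,J2)=(1,0,0); link0 fixed
link1: (2,0,0)
link2: (3,0,0)
link3: (4,0,0)
R 2-1 [J1]: (4,1,0)
link4: (5,1,0)
P 4-1 [J1]: (5,2,0)
link5: (6,2,0)
P 0-3 [J1]: (6,3,0)
R 0-1 [J1]: (6,4,0)
P 3-5 [J1]: (6,5,0)
link6: (7,5,0)
PS 2-5 [J2]: (7,5,1)
R 1-6 [J1]: (7,6,1)
Grübler: 3·6 − 2·6 − 1 = 5

M = 5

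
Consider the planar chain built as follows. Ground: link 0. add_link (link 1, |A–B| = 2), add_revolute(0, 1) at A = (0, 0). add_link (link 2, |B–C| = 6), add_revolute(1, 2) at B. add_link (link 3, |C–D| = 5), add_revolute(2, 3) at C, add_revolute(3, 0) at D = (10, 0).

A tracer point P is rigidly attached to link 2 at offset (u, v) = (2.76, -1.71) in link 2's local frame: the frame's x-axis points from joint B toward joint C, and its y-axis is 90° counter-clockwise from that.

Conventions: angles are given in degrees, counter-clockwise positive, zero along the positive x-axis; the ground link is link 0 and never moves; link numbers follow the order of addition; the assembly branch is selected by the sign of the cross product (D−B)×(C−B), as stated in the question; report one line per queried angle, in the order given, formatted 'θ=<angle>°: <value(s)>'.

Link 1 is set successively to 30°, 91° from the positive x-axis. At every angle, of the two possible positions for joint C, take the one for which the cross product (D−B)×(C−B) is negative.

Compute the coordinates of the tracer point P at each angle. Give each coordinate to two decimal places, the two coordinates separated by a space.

A=(0,0), D=(10.00,0)
θ=30°: B = A + 2.00·(cos30°, sin30°) = (1.7321, 1.0000)
θ=30°: |BD| = 8.3282
θ=30°: circle(B,6.00) ∩ circle(D,5.00): a=4.8245, h=3.5671
θ=30°:   candidates: C₊=(6.9500,3.9620) cross=29.707; C₋=(6.0933,-3.1206) cross=-29.707
θ=30°:   branch - wants cross < 0 → take C=(6.0933,-3.1206) (cross=-29.707)
θ=30°: ex = (C−B)/|BC| = (0.7269,-0.6868); ey = (0.6868,0.7269)
θ=30°: P = B + 2.76·ex + -1.71·ey = (2.5639,-2.1384)
θ=91°: B = A + 2.00·(cos91°, sin91°) = (-0.0349, 1.9997)
θ=91°: |BD| = 10.2322
θ=91°: circle(B,6.00) ∩ circle(D,5.00): a=5.6536, h=2.0091
θ=91°:   candidates: C₊=(5.9023,2.8652) cross=20.558; C₋=(5.1171,-1.0756) cross=-20.558
θ=91°:   branch - wants cross < 0 → take C=(5.1171,-1.0756) (cross=-20.558)
θ=91°: ex = (C−B)/|BC| = (0.8587,-0.5125); ey = (0.5125,0.8587)
θ=91°: P = B + 2.76·ex + -1.71·ey = (1.4585,-0.8832)

θ=30°: 2.56 -2.14
θ=91°: 1.46 -0.88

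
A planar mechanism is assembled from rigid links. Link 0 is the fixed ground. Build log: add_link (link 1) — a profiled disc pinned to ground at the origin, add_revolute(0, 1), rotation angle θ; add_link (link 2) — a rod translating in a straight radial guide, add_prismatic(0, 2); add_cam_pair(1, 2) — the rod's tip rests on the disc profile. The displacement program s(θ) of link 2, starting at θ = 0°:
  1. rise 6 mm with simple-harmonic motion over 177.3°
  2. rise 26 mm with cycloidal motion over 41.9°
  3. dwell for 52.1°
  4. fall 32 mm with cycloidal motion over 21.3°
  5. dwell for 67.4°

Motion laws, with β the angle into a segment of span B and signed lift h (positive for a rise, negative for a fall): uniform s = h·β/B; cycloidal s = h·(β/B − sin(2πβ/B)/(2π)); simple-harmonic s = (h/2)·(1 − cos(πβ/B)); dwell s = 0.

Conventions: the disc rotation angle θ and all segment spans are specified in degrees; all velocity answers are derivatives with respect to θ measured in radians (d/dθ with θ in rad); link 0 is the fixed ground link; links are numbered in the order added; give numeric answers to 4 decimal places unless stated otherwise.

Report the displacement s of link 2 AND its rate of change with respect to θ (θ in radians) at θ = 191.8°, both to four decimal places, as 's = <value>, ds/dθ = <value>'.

seg 1 [0°–177.3°] simple-harmonic, h=6: full span → s += 6 → s = 6.0000
seg 2 [177.3°–219.2°] cycloidal, h=26: θ=191.8° here. β=14.5, B=41.9. 26·(0.3461 − sin(2π·0.3461)/(2π)) = 5.5907 → s = 11.5907
velocity in seg [177.3°–219.2°] (cycloidal), θ in radians: β = 14.5° = 0.2531 rad, B = 41.9° = 0.7313 rad; ds/dθ = (h/B)(1 − cos(2πβ/B)) = (26/0.7313)(1 − cos(2π·0.3461)) = 55.733259 mm/rad

s = 11.5907, ds/dθ = 55.7333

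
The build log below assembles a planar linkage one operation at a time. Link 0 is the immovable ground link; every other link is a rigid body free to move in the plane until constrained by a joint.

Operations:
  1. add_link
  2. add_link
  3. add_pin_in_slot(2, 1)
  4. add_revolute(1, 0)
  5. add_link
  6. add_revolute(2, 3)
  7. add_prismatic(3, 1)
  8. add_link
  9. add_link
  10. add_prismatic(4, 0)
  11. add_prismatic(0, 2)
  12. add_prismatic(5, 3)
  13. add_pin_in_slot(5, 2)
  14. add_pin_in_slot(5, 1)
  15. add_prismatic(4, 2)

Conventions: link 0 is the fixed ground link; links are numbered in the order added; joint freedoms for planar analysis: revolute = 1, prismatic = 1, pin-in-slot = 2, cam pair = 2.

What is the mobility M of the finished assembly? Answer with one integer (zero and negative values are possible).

ground; <1,0,0>
#1 <2,0,0>
#2 <3,0,0>
PS:2↔1 J2 <3,0,1>
R:1↔0 J1 <3,1,1>
#3 <4,1,1>
R:2↔3 J1 <4,2,1>
P:3↔1 J1 <4,3,1>
#4 <5,3,1>
#5 <6,3,1>
P:4↔0 J1 <6,4,1>
P:0↔2 J1 <6,5,1>
P:5↔3 J1 <6,6,1>
PS:5↔2 J2 <6,6,2>
PS:5↔1 J2 <6,6,3>
P:4↔2 J1 <6,7,3>
3×5 − 2×7 − 1×3 = -2

M = -2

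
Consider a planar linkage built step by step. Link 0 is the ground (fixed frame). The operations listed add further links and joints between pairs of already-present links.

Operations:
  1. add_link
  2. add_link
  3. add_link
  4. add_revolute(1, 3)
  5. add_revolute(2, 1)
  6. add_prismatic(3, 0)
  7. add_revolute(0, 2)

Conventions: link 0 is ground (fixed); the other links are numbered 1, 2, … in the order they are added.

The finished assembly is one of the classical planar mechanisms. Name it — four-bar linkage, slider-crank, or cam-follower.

links: 4 (incl. ground); joints: 3 revolute, 1 prismatic, 0 higher (cam) pair, forming one closed loop
4 links, 3 revolutes + 1 prismatic in one loop → slider-crank

slider-crank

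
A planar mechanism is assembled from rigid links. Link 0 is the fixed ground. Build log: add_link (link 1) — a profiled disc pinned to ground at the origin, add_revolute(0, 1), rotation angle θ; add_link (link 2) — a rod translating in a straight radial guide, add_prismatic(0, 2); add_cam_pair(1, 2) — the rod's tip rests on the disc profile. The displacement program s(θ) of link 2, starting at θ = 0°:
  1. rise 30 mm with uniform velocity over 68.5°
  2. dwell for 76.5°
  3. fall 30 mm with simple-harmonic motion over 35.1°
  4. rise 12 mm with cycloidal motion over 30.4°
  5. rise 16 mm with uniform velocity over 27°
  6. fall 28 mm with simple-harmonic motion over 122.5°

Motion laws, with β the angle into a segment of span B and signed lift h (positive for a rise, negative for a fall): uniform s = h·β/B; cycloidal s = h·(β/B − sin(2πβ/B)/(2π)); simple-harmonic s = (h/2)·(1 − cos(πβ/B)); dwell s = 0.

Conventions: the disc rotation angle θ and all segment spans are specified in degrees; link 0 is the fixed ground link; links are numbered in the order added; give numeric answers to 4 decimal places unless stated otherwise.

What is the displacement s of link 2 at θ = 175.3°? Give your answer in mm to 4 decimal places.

seg 1 [0°–68.5°] uniform, h=30: full span → s += 30 → s = 30.0000
seg 2 [68.5°–145°] dwell: s stays 30.0000
seg 3 [145°–180.1°] simple-harmonic, h=-30: θ=175.3° here. β=30.3, B=35.1. -30/2·(1 − cos(π·0.8632)) = -28.6369 → s = 1.3631

1.3631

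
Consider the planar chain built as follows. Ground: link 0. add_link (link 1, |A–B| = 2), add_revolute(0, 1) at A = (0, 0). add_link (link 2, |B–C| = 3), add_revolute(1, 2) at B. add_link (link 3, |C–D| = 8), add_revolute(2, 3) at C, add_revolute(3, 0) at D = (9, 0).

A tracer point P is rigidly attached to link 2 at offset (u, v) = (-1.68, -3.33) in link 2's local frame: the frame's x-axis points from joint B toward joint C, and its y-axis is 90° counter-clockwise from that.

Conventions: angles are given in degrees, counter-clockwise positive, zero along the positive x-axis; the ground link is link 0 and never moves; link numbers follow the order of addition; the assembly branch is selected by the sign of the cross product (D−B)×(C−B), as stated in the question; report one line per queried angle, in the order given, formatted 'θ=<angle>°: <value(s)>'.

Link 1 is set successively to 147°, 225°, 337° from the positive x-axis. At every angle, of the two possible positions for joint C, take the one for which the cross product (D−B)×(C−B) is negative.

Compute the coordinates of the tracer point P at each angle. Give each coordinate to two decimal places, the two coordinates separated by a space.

A=(0,0), D=(9.00,0)
θ=147°: B = A + 2.00·(cos147°, sin147°) = (-1.6773, 1.0893)
θ=147°: |BD| = 10.7328
θ=147°: circle(B,3.00) ∩ circle(D,8.00): a=2.8041, h=1.0662
θ=147°:   candidates: C₊=(1.2205,1.8654) cross=11.444; C₋=(1.0041,-0.2560) cross=-11.444
θ=147°:   branch - wants cross < 0 → take C=(1.0041,-0.2560) (cross=-11.444)
θ=147°: ex = (C−B)/|BC| = (0.8938,-0.4484); ey = (0.4484,0.8938)
θ=147°: P = B + -1.68·ex + -3.33·ey = (-4.6723,-1.1337)
θ=225°: B = A + 2.00·(cos225°, sin225°) = (-1.4142, -1.4142)
θ=225°: |BD| = 10.5098
θ=225°: circle(B,3.00) ∩ circle(D,8.00): a=2.6383, h=1.4281
θ=225°:   candidates: C₊=(1.0079,0.3559) cross=15.009; C₋=(1.3922,-2.4743) cross=-15.009
θ=225°:   branch - wants cross < 0 → take C=(1.3922,-2.4743) (cross=-15.009)
θ=225°: ex = (C−B)/|BC| = (0.9355,-0.3534); ey = (0.3534,0.9355)
θ=225°: P = B + -1.68·ex + -3.33·ey = (-4.1625,-3.9357)
θ=337°: B = A + 2.00·(cos337°, sin337°) = (1.8410, -0.7815)
θ=337°: |BD| = 7.2015
θ=337°: circle(B,3.00) ∩ circle(D,8.00): a=-0.2179, h=2.9921
θ=337°:   candidates: C₊=(1.2997,2.1693) cross=21.547; C₋=(1.9491,-3.7795) cross=-21.547
θ=337°:   branch - wants cross < 0 → take C=(1.9491,-3.7795) (cross=-21.547)
θ=337°: ex = (C−B)/|BC| = (0.0360,-0.9994); ey = (0.9994,0.0360)
θ=337°: P = B + -1.68·ex + -3.33·ey = (-1.5474,0.7775)

θ=147°: -4.67 -1.13
θ=225°: -4.16 -3.94
θ=337°: -1.55 0.78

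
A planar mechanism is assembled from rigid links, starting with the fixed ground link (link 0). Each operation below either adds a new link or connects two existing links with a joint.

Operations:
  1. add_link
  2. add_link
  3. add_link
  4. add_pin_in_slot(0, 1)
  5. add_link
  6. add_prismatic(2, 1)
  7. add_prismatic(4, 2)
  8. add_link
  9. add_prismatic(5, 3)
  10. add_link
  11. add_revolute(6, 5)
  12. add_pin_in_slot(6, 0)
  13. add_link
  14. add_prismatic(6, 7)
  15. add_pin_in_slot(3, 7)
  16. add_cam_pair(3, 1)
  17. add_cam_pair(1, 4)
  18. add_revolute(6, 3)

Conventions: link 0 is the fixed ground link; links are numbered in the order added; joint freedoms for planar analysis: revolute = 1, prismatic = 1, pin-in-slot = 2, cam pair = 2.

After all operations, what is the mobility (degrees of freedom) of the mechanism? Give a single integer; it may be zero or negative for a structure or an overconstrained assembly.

ground; <1,0,0>
#1 <2,0,0>
#2 <3,0,0>
#3 <4,0,0>
PS:0↔1 J2 <4,0,1>
#4 <5,0,1>
P:2↔1 J1 <5,1,1>
P:4↔2 J1 <5,2,1>
#5 <6,2,1>
P:5↔3 J1 <6,3,1>
#6 <7,3,1>
R:6↔5 J1 <7,4,1>
PS:6↔0 J2 <7,4,2>
#7 <8,4,2>
P:6↔7 J1 <8,5,2>
PS:3↔7 J2 <8,5,3>
C:3↔1 J2 <8,5,4>
C:1↔4 J2 <8,5,5>
R:6↔3 J1 <8,6,5>
3×7 − 2×6 − 1×5 = 4

M = 4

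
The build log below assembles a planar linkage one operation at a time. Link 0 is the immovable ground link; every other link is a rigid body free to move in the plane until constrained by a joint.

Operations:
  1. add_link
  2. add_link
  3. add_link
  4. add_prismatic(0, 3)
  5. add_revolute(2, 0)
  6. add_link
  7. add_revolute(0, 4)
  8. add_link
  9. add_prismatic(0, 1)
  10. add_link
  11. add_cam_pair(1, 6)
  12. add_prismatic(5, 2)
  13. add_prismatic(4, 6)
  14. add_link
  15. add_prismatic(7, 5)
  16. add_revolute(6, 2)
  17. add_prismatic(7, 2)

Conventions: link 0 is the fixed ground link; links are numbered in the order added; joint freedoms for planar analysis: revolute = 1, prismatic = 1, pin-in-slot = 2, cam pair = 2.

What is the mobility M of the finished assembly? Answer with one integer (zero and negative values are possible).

(L,J1,J2)=(1,0,0); link0 fixed
link1: (2,0,0)
link2: (3,0,0)
link3: (4,0,0)
P 0-3 [J1]: (4,1,0)
R 2-0 [J1]: (4,2,0)
link4: (5,2,0)
R 0-4 [J1]: (5,3,0)
link5: (6,3,0)
P 0-1 [J1]: (6,4,0)
link6: (7,4,0)
C 1-6 [J2]: (7,4,1)
P 5-2 [J1]: (7,5,1)
P 4-6 [J1]: (7,6,1)
link7: (8,6,1)
P 7-5 [J1]: (8,7,1)
R 6-2 [J1]: (8,8,1)
P 7-2 [J1]: (8,9,1)
Grübler: 3·7 − 2·9 − 1 = 2

M = 2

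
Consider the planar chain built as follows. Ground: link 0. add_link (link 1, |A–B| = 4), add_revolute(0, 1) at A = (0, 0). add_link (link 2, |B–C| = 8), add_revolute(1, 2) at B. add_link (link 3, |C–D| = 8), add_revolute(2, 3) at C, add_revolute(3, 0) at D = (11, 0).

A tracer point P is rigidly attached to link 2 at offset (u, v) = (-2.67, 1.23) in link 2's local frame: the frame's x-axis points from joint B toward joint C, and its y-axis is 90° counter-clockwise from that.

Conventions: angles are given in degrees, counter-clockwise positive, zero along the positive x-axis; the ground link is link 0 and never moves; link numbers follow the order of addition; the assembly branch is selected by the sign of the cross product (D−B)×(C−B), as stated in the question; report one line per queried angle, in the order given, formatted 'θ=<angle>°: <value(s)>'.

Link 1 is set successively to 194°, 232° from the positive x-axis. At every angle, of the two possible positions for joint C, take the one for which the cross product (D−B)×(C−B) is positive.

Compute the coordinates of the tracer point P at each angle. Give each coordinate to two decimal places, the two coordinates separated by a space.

A=(0,0), D=(11.00,0)
θ=194°: B = A + 4.00·(cos194°, sin194°) = (-3.8812, -0.9677)
θ=194°: |BD| = 14.9126
θ=194°: circle(B,8.00) ∩ circle(D,8.00): a=7.4563, h=2.8989
θ=194°:   candidates: C₊=(3.3713,2.4089) cross=43.230; C₋=(3.7475,-3.3766) cross=-43.230
θ=194°:   branch + wants cross > 0 → take C=(3.3713,2.4089) (cross=43.230)
θ=194°: ex = (C−B)/|BC| = (0.9066,0.4221); ey = (-0.4221,0.9066)
θ=194°: P = B + -2.67·ex + 1.23·ey = (-6.8209,-0.9796)
θ=232°: B = A + 4.00·(cos232°, sin232°) = (-2.4626, -3.1520)
θ=232°: |BD| = 13.8267
θ=232°: circle(B,8.00) ∩ circle(D,8.00): a=6.9134, h=4.0256
θ=232°:   candidates: C₊=(3.3510,2.3436) cross=55.661; C₋=(5.1864,-5.4956) cross=-55.661
θ=232°:   branch + wants cross > 0 → take C=(3.3510,2.3436) (cross=55.661)
θ=232°: ex = (C−B)/|BC| = (0.7267,0.6870); ey = (-0.6870,0.7267)
θ=232°: P = B + -2.67·ex + 1.23·ey = (-5.2479,-4.0924)

θ=194°: -6.82 -0.98
θ=232°: -5.25 -4.09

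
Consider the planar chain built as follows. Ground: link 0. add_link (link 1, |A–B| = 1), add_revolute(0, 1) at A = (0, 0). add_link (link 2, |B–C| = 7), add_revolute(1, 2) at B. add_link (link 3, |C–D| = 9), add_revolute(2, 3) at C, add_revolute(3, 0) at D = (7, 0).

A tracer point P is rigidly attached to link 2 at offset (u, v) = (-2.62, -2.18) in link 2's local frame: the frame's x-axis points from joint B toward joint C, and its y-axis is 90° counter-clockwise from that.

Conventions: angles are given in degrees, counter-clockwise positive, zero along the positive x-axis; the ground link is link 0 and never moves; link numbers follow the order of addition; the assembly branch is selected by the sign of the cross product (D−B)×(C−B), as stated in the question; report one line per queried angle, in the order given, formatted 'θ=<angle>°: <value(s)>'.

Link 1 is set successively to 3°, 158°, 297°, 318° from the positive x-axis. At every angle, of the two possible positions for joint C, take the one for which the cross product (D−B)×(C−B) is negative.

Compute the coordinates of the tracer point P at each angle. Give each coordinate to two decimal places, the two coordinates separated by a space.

A=(0,0), D=(7.00,0)
θ=3°: B = A + 1.00·(cos3°, sin3°) = (0.9986, 0.0523)
θ=3°: |BD| = 6.0016
θ=3°: circle(B,7.00) ∩ circle(D,9.00): a=0.3348, h=6.9920
θ=3°:   candidates: C₊=(1.3944,7.0411) cross=41.963; C₋=(1.2725,-6.9423) cross=-41.963
θ=3°:   branch - wants cross < 0 → take C=(1.2725,-6.9423) (cross=-41.963)
θ=3°: ex = (C−B)/|BC| = (0.0391,-0.9992); ey = (0.9992,0.0391)
θ=3°: P = B + -2.62·ex + -2.18·ey = (-1.2822,2.5850)
θ=158°: B = A + 1.00·(cos158°, sin158°) = (-0.9272, 0.3746)
θ=158°: |BD| = 7.9360
θ=158°: circle(B,7.00) ∩ circle(D,9.00): a=1.9519, h=6.7224
θ=158°:   candidates: C₊=(1.3399,6.9973) cross=53.349; C₋=(0.7052,-6.4324) cross=-53.349
θ=158°:   branch - wants cross < 0 → take C=(0.7052,-6.4324) (cross=-53.349)
θ=158°: ex = (C−B)/|BC| = (0.2332,-0.9724); ey = (0.9724,0.2332)
θ=158°: P = B + -2.62·ex + -2.18·ey = (-3.6581,2.4140)
θ=297°: B = A + 1.00·(cos297°, sin297°) = (0.4540, -0.8910)
θ=297°: |BD| = 6.6064
θ=297°: circle(B,7.00) ∩ circle(D,9.00): a=0.8813, h=6.9443
θ=297°:   candidates: C₊=(0.3906,6.1087) cross=45.877; C₋=(2.2638,-7.6530) cross=-45.877
θ=297°:   branch - wants cross < 0 → take C=(2.2638,-7.6530) (cross=-45.877)
θ=297°: ex = (C−B)/|BC| = (0.2585,-0.9660); ey = (0.9660,0.2585)
θ=297°: P = B + -2.62·ex + -2.18·ey = (-2.3293,1.0763)
θ=318°: B = A + 1.00·(cos318°, sin318°) = (0.7431, -0.6691)
θ=318°: |BD| = 6.2925
θ=318°: circle(B,7.00) ∩ circle(D,9.00): a=0.6036, h=6.9739
θ=318°:   candidates: C₊=(0.6017,6.3294) cross=43.884; C₋=(2.0849,-7.5393) cross=-43.884
θ=318°:   branch - wants cross < 0 → take C=(2.0849,-7.5393) (cross=-43.884)
θ=318°: ex = (C−B)/|BC| = (0.1917,-0.9815); ey = (0.9815,0.1917)
θ=318°: P = B + -2.62·ex + -2.18·ey = (-1.8986,1.4844)

θ=3°: -1.28 2.59
θ=158°: -3.66 2.41
θ=297°: -2.33 1.08
θ=318°: -1.90 1.48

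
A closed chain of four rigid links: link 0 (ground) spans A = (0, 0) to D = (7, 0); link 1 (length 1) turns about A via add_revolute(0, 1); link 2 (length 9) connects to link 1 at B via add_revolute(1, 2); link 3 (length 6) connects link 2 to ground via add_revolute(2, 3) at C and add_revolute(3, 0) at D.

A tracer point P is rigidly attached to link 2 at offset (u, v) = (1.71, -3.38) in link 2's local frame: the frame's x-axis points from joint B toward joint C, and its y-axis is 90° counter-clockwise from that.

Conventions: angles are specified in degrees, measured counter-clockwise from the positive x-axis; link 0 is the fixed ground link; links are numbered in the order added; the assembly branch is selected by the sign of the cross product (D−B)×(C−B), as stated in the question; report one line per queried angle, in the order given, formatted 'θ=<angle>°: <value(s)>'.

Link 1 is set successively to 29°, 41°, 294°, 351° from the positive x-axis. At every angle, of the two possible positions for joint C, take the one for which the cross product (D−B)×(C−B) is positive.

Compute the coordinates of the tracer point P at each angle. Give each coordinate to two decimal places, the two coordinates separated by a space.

A=(0,0), D=(7.00,0)
θ=29°: B = A + 1.00·(cos29°, sin29°) = (0.8746, 0.4848)
θ=29°: |BD| = 6.1445
θ=29°: circle(B,9.00) ∩ circle(D,6.00): a=6.7341, h=5.9710
θ=29°:   candidates: C₊=(8.0588,5.9058) cross=36.689; C₋=(7.1166,-5.9989) cross=-36.689
θ=29°:   branch + wants cross > 0 → take C=(8.0588,5.9058) (cross=36.689)
θ=29°: ex = (C−B)/|BC| = (0.7982,0.6023); ey = (-0.6023,0.7982)
θ=29°: P = B + 1.71·ex + -3.38·ey = (4.2755,-1.1833)
θ=41°: B = A + 1.00·(cos41°, sin41°) = (0.7547, 0.6561)
θ=41°: |BD| = 6.2797
θ=41°: circle(B,9.00) ∩ circle(D,6.00): a=6.7228, h=5.9836
θ=41°:   candidates: C₊=(8.0659,5.9046) cross=37.575; C₋=(6.8156,-5.9972) cross=-37.575
θ=41°:   branch + wants cross > 0 → take C=(8.0659,5.9046) (cross=37.575)
θ=41°: ex = (C−B)/|BC| = (0.8124,0.5832); ey = (-0.5832,0.8124)
θ=41°: P = B + 1.71·ex + -3.38·ey = (4.1149,-1.0925)
θ=294°: B = A + 1.00·(cos294°, sin294°) = (0.4067, -0.9135)
θ=294°: |BD| = 6.6563
θ=294°: circle(B,9.00) ∩ circle(D,6.00): a=6.7084, h=5.9998
θ=294°:   candidates: C₊=(6.2282,5.9502) cross=39.936; C₋=(7.8751,-5.9358) cross=-39.936
θ=294°:   branch + wants cross > 0 → take C=(6.2282,5.9502) (cross=39.936)
θ=294°: ex = (C−B)/|BC| = (0.6468,0.7626); ey = (-0.7626,0.6468)
θ=294°: P = B + 1.71·ex + -3.38·ey = (4.0905,-1.7957)
θ=351°: B = A + 1.00·(cos351°, sin351°) = (0.9877, -0.1564)
θ=351°: |BD| = 6.0143
θ=351°: circle(B,9.00) ∩ circle(D,6.00): a=6.7482, h=5.9549
θ=351°:   candidates: C₊=(7.5787,5.9720) cross=35.815; C₋=(7.8885,-5.9338) cross=-35.815
θ=351°:   branch + wants cross > 0 → take C=(7.5787,5.9720) (cross=35.815)
θ=351°: ex = (C−B)/|BC| = (0.7323,0.6809); ey = (-0.6809,0.7323)
θ=351°: P = B + 1.71·ex + -3.38·ey = (4.5416,-1.4673)

θ=29°: 4.28 -1.18
θ=41°: 4.11 -1.09
θ=294°: 4.09 -1.80
θ=351°: 4.54 -1.47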